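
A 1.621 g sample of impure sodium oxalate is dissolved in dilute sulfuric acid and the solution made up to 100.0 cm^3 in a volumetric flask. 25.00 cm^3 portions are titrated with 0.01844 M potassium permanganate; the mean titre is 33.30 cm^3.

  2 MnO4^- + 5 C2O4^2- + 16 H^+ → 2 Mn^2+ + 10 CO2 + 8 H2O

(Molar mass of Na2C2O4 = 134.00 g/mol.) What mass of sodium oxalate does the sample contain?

0.8228 g

n(KMnO4) per titration = 0.03330 × 0.01844 = 6.141 × 10^-4 mol
From the 5:2 ratio, n(Na2C2O4) in each aliquot = 5/2 × 6.141 × 10^-4 = 1.535 × 10^-3 mol
n(Na2C2O4) in the whole flask = 1.535 × 10^-3 × 100.0/25.00 = 6.141 × 10^-3 mol
mass of Na2C2O4 = 6.141 × 10^-3 × 134.00 = 0.8228 g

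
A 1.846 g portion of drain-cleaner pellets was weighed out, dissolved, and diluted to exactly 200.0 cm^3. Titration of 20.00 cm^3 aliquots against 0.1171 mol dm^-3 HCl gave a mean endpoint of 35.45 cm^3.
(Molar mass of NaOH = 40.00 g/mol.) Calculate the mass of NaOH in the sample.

1.660 g

NaOH + HCl → NaCl + H2O
n(HCl) per titration = 0.03545 × 0.1171 = 4.151 × 10^-3 mol
n(NaOH) in each aliquot = 4.151 × 10^-3 mol (1:1 ratio)
n(NaOH) in the whole flask = 4.151 × 10^-3 × 200.0/20.00 = 0.04151 mol
mass of NaOH = 0.04151 × 40.00 = 1.660 g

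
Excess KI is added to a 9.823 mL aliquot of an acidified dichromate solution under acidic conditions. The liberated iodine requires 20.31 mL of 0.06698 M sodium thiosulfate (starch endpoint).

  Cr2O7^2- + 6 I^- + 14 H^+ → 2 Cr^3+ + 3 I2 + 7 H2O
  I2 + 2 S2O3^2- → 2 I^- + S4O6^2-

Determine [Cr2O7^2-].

0.02308 M

n(S2O3^2-) = 0.02031 × 0.06698 = 1.360 × 10^-3 mol
n(I2) = n(S2O3^2-)/2 = 6.802 × 10^-4 mol
From the 1:3 ratio, n(Cr2O7^2-) in the aliquot = 1/3 × 6.802 × 10^-4 = 2.267 × 10^-4 mol
[Cr2O7^2-] = 2.267 × 10^-4 / 0.009823 = 0.02308 mol/L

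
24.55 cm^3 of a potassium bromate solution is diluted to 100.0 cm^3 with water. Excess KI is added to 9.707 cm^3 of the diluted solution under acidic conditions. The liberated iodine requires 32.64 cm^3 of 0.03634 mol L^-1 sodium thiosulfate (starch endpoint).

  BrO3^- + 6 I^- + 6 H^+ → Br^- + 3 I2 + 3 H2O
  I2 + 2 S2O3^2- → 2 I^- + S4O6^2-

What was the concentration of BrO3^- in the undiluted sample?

0.08296 mol/L

n(S2O3^2-) = 0.03264 × 0.03634 = 1.186 × 10^-3 mol
n(I2) = n(S2O3^2-)/2 = 5.931 × 10^-4 mol
From the 1:3 ratio, n(BrO3^-) in the aliquot = 1/3 × 5.931 × 10^-4 = 1.977 × 10^-4 mol
[BrO3^-]_dilute = 1.977 × 10^-4 / 0.009707 = 0.02037 mol/L
[BrO3^-]_original = 0.02037 × 100.0/24.55 = 0.08296 mol/L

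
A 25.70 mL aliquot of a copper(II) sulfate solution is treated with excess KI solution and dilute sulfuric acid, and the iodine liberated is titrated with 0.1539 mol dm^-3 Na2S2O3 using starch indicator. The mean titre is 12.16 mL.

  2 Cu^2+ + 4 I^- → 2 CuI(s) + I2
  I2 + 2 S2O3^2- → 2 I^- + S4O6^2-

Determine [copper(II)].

n(S2O3^2-) = 0.01216 × 0.1539 = 1.871 × 10^-3 mol
n(I2) = n(S2O3^2-)/2 = 9.357 × 10^-4 mol
From the 2:1 ratio, n(Cu2+) in the aliquot = 2/1 × 9.357 × 10^-4 = 1.871 × 10^-3 mol
[Cu2+] = 1.871 × 10^-3 / 0.02570 = 0.07282 mol/L

0.07282 mol/L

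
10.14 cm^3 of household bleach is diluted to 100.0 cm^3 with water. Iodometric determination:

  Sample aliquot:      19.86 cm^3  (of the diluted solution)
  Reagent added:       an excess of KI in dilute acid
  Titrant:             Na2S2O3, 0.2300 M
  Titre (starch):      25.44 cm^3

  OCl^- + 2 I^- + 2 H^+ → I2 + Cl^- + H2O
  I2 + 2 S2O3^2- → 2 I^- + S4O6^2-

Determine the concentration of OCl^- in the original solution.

1.453 M

n(S2O3^2-) = 0.02544 × 0.2300 = 5.851 × 10^-3 mol
n(I2) = n(S2O3^2-)/2 = 2.926 × 10^-3 mol
n(OCl^-) in the aliquot = 2.926 × 10^-3 mol (1:1 ratio)
[OCl^-]_dilute = 2.926 × 10^-3 / 0.01986 = 0.1473 mol/L
[OCl^-]_original = 0.1473 × 100.0/10.14 = 1.453 mol/L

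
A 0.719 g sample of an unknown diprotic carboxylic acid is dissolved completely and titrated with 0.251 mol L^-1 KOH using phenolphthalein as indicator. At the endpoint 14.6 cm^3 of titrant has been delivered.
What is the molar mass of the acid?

n(KOH) = 0.0146 L × 0.251 mol/L = 3.66 × 10^-3 mol
From the 1:2 ratio, n(H2A) = 1/2 × 3.66 × 10^-3 = 1.83 × 10^-3 mol
M = m / n = 0.719 g / 1.83 × 10^-3 mol = 392 g/mol

392 g/mol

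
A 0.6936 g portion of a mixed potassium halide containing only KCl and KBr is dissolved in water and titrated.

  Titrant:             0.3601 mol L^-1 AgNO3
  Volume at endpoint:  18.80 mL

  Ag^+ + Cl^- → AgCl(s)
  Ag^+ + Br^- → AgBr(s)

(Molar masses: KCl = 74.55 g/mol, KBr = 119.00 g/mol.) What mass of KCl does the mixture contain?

n(AgNO3) = 0.01880 × 0.3601 = 6.770 × 10^-3 mol
Let x = n(KCl), y = n(KBr).
Titrant: 1x + 1y = 6.770 × 10^-3;  mass: 74.55x + 119.00y = 0.6936
Solving, x = 2.520 × 10^-3 mol, y = 4.250 × 10^-3 mol
mass of KCl = 2.520 × 10^-3 × 74.55 = 0.1879 g

0.1879 g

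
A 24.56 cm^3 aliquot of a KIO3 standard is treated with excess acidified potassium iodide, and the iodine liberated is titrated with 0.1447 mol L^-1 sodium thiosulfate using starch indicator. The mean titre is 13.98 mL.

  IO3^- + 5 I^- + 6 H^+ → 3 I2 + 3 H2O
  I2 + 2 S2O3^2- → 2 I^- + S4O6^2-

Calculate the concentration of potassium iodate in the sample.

0.01373 mol/L

n(S2O3^2-) = 0.01398 × 0.1447 = 2.023 × 10^-3 mol
n(I2) = n(S2O3^2-)/2 = 1.011 × 10^-3 mol
From the 1:3 ratio, n(IO3^-) in the aliquot = 1/3 × 1.011 × 10^-3 = 3.372 × 10^-4 mol
[IO3^-] = 3.372 × 10^-4 / 0.02456 = 0.01373 mol/L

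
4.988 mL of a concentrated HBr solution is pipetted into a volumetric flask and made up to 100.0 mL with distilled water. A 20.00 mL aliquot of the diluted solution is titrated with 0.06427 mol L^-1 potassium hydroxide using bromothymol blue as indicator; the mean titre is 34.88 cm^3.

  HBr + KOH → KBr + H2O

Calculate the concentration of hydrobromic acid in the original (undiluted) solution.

n(KOH) = 0.03488 × 0.06427 = 2.242 × 10^-3 mol
n(HBr) in the aliquot = 2.242 × 10^-3 mol (1:1 ratio)
[HBr]_dilute = 2.242 × 10^-3 / 0.02000 = 0.1121 mol/L
Dilution factor = 100.0 / 4.988 = 20.05
[HBr]_stock = 0.1121 × 20.05 = 2.247 mol/L

2.247 mol/L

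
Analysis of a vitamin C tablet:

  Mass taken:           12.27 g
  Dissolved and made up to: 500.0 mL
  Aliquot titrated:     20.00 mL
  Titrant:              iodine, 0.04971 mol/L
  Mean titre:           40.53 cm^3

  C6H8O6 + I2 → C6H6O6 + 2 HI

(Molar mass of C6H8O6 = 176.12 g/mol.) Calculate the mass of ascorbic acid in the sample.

n(I2) per titration = 0.04053 × 0.04971 = 2.015 × 10^-3 mol
n(C6H8O6) in each aliquot = 2.015 × 10^-3 mol (1:1 ratio)
n(C6H8O6) in the whole flask = 2.015 × 10^-3 × 500.0/20.00 = 0.05037 mol
mass of C6H8O6 = 0.05037 × 176.12 = 8.871 g

8.871 g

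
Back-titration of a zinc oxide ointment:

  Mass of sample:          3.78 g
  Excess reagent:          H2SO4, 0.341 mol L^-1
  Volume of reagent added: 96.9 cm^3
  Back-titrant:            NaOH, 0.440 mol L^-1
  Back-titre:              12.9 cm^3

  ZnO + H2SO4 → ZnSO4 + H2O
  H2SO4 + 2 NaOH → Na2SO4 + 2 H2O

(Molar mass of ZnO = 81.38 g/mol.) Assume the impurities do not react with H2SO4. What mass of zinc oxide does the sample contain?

2.46 g

n(H2SO4) added = 0.0969 × 0.341 = 0.0330 mol
n(NaOH) used in back-titration = 0.0129 × 0.440 = 5.68 × 10^-3 mol
From the 1:2 ratio, n(H2SO4) left over = 1/2 × 5.68 × 10^-3 = 2.84 × 10^-3 mol
n(H2SO4) consumed by analyte = 0.0330 − 2.84 × 10^-3 = 0.0302 mol
n(ZnO) = 0.0302 mol (1:1 ratio)
mass of ZnO = 0.0302 × 81.38 = 2.46 g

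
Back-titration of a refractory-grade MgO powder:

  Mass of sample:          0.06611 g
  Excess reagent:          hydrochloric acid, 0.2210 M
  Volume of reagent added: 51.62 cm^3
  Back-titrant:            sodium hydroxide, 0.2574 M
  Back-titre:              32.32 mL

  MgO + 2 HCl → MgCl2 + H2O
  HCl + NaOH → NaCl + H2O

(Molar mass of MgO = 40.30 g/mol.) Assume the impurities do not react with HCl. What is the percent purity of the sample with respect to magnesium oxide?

94.15 %

n(HCl) added = 0.05162 × 0.2210 = 0.01141 mol
n(NaOH) used in back-titration = 0.03232 × 0.2574 = 8.319 × 10^-3 mol
n(HCl) left over = 8.319 × 10^-3 mol (1:1 ratio)
n(HCl) consumed by analyte = 0.01141 − 8.319 × 10^-3 = 3.089 × 10^-3 mol
From the 1:2 ratio, n(MgO) = 1/2 × 3.089 × 10^-3 = 1.544 × 10^-3 mol
mass of MgO = 1.544 × 10^-3 × 40.30 = 0.06224 g
% MgO = 0.06224 / 0.06611 × 100 = 94.15 %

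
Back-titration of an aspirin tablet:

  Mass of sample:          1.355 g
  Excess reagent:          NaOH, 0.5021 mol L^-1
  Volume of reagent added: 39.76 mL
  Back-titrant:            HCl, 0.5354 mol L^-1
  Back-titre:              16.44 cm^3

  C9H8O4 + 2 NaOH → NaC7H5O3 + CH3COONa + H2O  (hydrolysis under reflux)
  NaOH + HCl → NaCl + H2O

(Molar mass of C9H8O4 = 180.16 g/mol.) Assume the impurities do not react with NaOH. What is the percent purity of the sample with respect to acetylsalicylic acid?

n(NaOH) added = 0.03976 × 0.5021 = 0.01996 mol
n(HCl) used in back-titration = 0.01644 × 0.5354 = 8.802 × 10^-3 mol
n(NaOH) left over = 8.802 × 10^-3 mol (1:1 ratio)
n(NaOH) consumed by analyte = 0.01996 − 8.802 × 10^-3 = 0.01116 mol
From the 1:2 ratio, n(C9H8O4) = 1/2 × 0.01116 = 5.581 × 10^-3 mol
mass of C9H8O4 = 5.581 × 10^-3 × 180.16 = 1.005 g
% C9H8O4 = 1.005 / 1.355 × 100 = 74.20 %

74.20 %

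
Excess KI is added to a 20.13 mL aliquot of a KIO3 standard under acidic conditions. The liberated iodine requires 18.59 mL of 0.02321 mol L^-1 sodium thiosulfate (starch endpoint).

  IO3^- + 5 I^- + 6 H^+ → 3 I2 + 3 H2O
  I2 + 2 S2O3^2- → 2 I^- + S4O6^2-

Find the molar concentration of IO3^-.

0.003572 mol/L

n(S2O3^2-) = 0.01859 × 0.02321 = 4.315 × 10^-4 mol
n(I2) = n(S2O3^2-)/2 = 2.157 × 10^-4 mol
From the 1:3 ratio, n(IO3^-) in the aliquot = 1/3 × 2.157 × 10^-4 = 7.191 × 10^-5 mol
[IO3^-] = 7.191 × 10^-5 / 0.02013 = 0.003572 mol/L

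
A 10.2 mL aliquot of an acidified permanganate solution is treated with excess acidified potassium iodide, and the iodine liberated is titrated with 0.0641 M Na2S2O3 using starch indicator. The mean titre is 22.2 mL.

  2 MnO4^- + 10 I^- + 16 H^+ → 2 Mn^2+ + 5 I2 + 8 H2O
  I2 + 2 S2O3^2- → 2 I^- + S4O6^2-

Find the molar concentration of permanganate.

n(S2O3^2-) = 0.0222 × 0.0641 = 1.42 × 10^-3 mol
n(I2) = n(S2O3^2-)/2 = 7.12 × 10^-4 mol
From the 2:5 ratio, n(MnO4^-) in the aliquot = 2/5 × 7.12 × 10^-4 = 2.85 × 10^-4 mol
[MnO4^-] = 2.85 × 10^-4 / 0.0102 = 0.0279 mol/L

0.0279 M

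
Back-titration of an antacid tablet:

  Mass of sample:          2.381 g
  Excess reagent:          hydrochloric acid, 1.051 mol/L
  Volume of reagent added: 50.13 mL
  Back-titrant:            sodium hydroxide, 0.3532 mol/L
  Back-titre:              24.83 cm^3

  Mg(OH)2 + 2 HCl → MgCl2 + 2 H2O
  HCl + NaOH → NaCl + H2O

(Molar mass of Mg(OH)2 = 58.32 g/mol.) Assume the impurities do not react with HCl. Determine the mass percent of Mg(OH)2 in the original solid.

53.78 %

n(HCl) added = 0.05013 × 1.051 = 0.05269 mol
n(NaOH) used in back-titration = 0.02483 × 0.3532 = 8.770 × 10^-3 mol
n(HCl) left over = 8.770 × 10^-3 mol (1:1 ratio)
n(HCl) consumed by analyte = 0.05269 − 8.770 × 10^-3 = 0.04392 mol
From the 1:2 ratio, n(Mg(OH)2) = 1/2 × 0.04392 = 0.02196 mol
mass of Mg(OH)2 = 0.02196 × 58.32 = 1.281 g
% Mg(OH)2 = 1.281 / 2.381 × 100 = 53.78 %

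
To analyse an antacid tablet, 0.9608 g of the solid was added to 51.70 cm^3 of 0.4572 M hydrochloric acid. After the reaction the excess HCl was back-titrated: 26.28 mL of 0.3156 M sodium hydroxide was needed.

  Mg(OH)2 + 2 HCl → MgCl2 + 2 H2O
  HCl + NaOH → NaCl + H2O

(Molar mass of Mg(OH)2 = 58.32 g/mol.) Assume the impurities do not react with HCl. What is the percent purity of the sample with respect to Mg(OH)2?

46.57 %

n(HCl) added = 0.05170 × 0.4572 = 0.02364 mol
n(NaOH) used in back-titration = 0.02628 × 0.3156 = 8.294 × 10^-3 mol
n(HCl) left over = 8.294 × 10^-3 mol (1:1 ratio)
n(HCl) consumed by analyte = 0.02364 − 8.294 × 10^-3 = 0.01534 mol
From the 1:2 ratio, n(Mg(OH)2) = 1/2 × 0.01534 = 7.672 × 10^-3 mol
mass of Mg(OH)2 = 7.672 × 10^-3 × 58.32 = 0.4474 g
% Mg(OH)2 = 0.4474 / 0.9608 × 100 = 46.57 %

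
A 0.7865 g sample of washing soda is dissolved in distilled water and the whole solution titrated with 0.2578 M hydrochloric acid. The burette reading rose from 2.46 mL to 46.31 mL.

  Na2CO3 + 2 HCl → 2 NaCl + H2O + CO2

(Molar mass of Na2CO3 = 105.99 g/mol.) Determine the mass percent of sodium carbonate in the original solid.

76.17 %

n(HCl) = 0.04385 L × 0.2578 mol/L = 0.01130 mol
From the 1:2 ratio, n(Na2CO3) = 1/2 × 0.01130 = 5.652 × 10^-3 mol
mass of Na2CO3 = 5.652 × 10^-3 × 105.99 g/mol = 0.5991 g
% Na2CO3 = 0.5991 / 0.7865 × 100 = 76.17 %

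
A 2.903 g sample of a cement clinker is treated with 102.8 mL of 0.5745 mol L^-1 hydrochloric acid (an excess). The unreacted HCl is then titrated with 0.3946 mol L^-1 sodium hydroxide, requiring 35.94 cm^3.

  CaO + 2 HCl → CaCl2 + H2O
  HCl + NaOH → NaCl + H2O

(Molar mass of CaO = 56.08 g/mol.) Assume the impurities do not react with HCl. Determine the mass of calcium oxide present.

1.258 g

n(HCl) added = 0.1028 × 0.5745 = 0.05906 mol
n(NaOH) used in back-titration = 0.03594 × 0.3946 = 0.01418 mol
n(HCl) left over = 0.01418 mol (1:1 ratio)
n(HCl) consumed by analyte = 0.05906 − 0.01418 = 0.04488 mol
From the 1:2 ratio, n(CaO) = 1/2 × 0.04488 = 0.02244 mol
mass of CaO = 0.02244 × 56.08 = 1.258 g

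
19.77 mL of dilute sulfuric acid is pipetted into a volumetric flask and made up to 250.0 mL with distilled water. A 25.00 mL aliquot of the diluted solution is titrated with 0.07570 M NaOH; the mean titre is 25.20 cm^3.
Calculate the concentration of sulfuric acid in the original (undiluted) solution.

H2SO4 + 2 NaOH → Na2SO4 + 2 H2O
n(NaOH) = 0.02520 × 0.07570 = 1.908 × 10^-3 mol
From the 1:2 ratio, n(H2SO4) in the aliquot = 1/2 × 1.908 × 10^-3 = 9.538 × 10^-4 mol
[H2SO4]_dilute = 9.538 × 10^-4 / 0.02500 = 0.03815 mol/L
Dilution factor = 250.0 / 19.77 = 12.65
[H2SO4]_stock = 0.03815 × 12.65 = 0.4825 mol/L

0.4825 M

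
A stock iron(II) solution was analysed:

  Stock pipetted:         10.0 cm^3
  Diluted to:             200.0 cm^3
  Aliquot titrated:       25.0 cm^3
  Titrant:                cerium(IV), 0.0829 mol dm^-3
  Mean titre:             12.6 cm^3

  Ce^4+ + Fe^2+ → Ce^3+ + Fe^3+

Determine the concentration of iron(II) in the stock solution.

n(Ce4+) = 0.0126 × 0.0829 = 1.04 × 10^-3 mol
n(Fe2+) in the aliquot = 1.04 × 10^-3 mol (1:1 ratio)
[Fe2+]_dilute = 1.04 × 10^-3 / 0.0250 = 0.0418 mol/L
Dilution factor = 200.0 / 10.0 = 20.00
[Fe2+]_stock = 0.0418 × 20.00 = 0.836 mol/L

0.836 mol/L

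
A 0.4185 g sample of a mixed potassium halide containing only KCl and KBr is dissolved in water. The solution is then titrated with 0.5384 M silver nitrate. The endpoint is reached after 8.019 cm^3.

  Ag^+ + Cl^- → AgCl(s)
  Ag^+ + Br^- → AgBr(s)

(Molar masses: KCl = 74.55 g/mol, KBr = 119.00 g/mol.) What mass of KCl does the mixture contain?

n(AgNO3) = 0.008019 × 0.5384 = 4.317 × 10^-3 mol
Let x = n(KCl), y = n(KBr).
Titrant: 1x + 1y = 4.317 × 10^-3;  mass: 74.55x + 119.00y = 0.4185
Solving, x = 2.143 × 10^-3 mol, y = 2.174 × 10^-3 mol
mass of KCl = 2.143 × 10^-3 × 74.55 = 0.1598 g

0.1598 g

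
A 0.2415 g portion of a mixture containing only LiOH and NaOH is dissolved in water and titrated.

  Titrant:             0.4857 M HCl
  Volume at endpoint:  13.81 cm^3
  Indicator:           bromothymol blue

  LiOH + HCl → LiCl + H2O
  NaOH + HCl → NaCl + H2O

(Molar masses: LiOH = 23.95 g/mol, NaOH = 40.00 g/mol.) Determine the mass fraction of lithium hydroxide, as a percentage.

16.56 %

n(HCl) = 0.01381 × 0.4857 = 6.708 × 10^-3 mol
Let x = n(LiOH), y = n(NaOH).
Titrant: 1x + 1y = 6.708 × 10^-3;  mass: 23.95x + 40.00y = 0.2415
Solving, x = 1.670 × 10^-3 mol, y = 5.038 × 10^-3 mol
mass of LiOH = 1.670 × 10^-3 × 23.95 = 0.03999 g
% LiOH = 0.03999 / 0.2415 × 100 = 16.56 %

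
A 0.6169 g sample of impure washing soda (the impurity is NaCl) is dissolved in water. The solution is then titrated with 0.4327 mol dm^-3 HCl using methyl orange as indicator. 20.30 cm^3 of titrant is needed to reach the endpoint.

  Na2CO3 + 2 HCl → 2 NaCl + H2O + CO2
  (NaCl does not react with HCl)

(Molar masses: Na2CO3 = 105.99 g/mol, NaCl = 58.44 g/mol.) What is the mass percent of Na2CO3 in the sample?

75.46 %

n(HCl) = 0.02030 × 0.4327 = 8.784 × 10^-3 mol
Let x = n(Na2CO3), y = n(NaCl).
Titrant: 2x = 8.784 × 10^-3;  mass: 105.99x + 58.44y = 0.6169
Solving, x = 4.392 × 10^-3 mol, y = 2.591 × 10^-3 mol
mass of Na2CO3 = 4.392 × 10^-3 × 105.99 = 0.4655 g
% Na2CO3 = 0.4655 / 0.6169 × 100 = 75.46 %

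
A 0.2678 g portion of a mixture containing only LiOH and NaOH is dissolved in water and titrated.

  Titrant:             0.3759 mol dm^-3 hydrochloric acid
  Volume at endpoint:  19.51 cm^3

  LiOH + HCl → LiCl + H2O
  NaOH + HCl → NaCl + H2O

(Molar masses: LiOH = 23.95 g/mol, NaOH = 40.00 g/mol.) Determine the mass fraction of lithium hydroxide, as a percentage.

14.24 %

n(HCl) = 0.01951 × 0.3759 = 7.334 × 10^-3 mol
Let x = n(LiOH), y = n(NaOH).
Titrant: 1x + 1y = 7.334 × 10^-3;  mass: 23.95x + 40.00y = 0.2678
Solving, x = 1.592 × 10^-3 mol, y = 5.742 × 10^-3 mol
mass of LiOH = 1.592 × 10^-3 × 23.95 = 0.03813 g
% LiOH = 0.03813 / 0.2678 × 100 = 14.24 %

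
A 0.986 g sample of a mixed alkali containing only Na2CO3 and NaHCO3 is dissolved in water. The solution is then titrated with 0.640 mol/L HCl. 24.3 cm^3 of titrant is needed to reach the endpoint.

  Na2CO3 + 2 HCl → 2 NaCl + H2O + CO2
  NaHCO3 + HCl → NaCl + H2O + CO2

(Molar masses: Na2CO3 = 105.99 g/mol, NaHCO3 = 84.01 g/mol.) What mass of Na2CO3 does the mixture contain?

n(HCl) = 0.0243 × 0.640 = 0.0156 mol
Let x = n(Na2CO3), y = n(NaHCO3).
Titrant: 2x + 1y = 0.0156;  mass: 105.99x + 84.01y = 0.986
Solving, x = 5.17 × 10^-3 mol, y = 5.22 × 10^-3 mol
mass of Na2CO3 = 5.17 × 10^-3 × 105.99 = 0.548 g

0.548 g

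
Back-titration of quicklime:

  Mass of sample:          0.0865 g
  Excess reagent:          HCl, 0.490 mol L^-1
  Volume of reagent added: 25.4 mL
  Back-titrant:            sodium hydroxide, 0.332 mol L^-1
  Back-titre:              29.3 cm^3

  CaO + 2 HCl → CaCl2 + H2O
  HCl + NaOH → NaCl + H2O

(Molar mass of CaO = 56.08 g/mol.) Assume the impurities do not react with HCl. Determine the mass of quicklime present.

0.0762 g

n(HCl) added = 0.0254 × 0.490 = 0.0124 mol
n(NaOH) used in back-titration = 0.0293 × 0.332 = 9.73 × 10^-3 mol
n(HCl) left over = 9.73 × 10^-3 mol (1:1 ratio)
n(HCl) consumed by analyte = 0.0124 − 9.73 × 10^-3 = 2.72 × 10^-3 mol
From the 1:2 ratio, n(CaO) = 1/2 × 2.72 × 10^-3 = 1.36 × 10^-3 mol
mass of CaO = 1.36 × 10^-3 × 56.08 = 0.0762 g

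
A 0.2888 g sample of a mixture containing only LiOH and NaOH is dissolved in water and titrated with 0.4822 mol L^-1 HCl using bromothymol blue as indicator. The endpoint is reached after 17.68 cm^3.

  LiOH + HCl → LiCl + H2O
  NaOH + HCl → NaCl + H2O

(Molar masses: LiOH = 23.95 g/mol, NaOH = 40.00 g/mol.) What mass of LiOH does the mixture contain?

0.07791 g

n(HCl) = 0.01768 × 0.4822 = 8.525 × 10^-3 mol
Let x = n(LiOH), y = n(NaOH).
Titrant: 1x + 1y = 8.525 × 10^-3;  mass: 23.95x + 40.00y = 0.2888
Solving, x = 3.253 × 10^-3 mol, y = 5.272 × 10^-3 mol
mass of LiOH = 3.253 × 10^-3 × 23.95 = 0.07791 g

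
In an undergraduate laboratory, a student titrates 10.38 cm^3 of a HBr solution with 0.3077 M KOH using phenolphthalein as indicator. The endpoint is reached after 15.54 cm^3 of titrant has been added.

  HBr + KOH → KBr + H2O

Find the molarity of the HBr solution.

n(KOH) = 0.01554 L × 0.3077 mol/L = 4.782 × 10^-3 mol
n(HBr) = 4.782 × 10^-3 mol (1:1 mole ratio)
[HBr] = 4.782 × 10^-3 mol / 0.01038 L = 0.4607 mol/L

0.4607 M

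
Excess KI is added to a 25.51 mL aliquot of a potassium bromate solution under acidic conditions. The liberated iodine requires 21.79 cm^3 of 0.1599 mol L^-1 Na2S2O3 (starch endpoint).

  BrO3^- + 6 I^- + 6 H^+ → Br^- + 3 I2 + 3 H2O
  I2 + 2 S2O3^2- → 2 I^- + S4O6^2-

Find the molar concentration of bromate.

0.02276 mol/L

n(S2O3^2-) = 0.02179 × 0.1599 = 3.484 × 10^-3 mol
n(I2) = n(S2O3^2-)/2 = 1.742 × 10^-3 mol
From the 1:3 ratio, n(BrO3^-) in the aliquot = 1/3 × 1.742 × 10^-3 = 5.807 × 10^-4 mol
[BrO3^-] = 5.807 × 10^-4 / 0.02551 = 0.02276 mol/L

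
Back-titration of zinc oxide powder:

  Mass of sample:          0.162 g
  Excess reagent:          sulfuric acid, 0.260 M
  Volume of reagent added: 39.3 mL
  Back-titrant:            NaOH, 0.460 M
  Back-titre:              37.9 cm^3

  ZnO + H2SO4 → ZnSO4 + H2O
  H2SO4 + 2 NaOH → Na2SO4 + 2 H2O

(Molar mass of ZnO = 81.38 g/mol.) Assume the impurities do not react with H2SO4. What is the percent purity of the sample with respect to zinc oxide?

75.4 %

n(H2SO4) added = 0.0393 × 0.260 = 0.0102 mol
n(NaOH) used in back-titration = 0.0379 × 0.460 = 0.0174 mol
From the 1:2 ratio, n(H2SO4) left over = 1/2 × 0.0174 = 8.72 × 10^-3 mol
n(H2SO4) consumed by analyte = 0.0102 − 8.72 × 10^-3 = 1.50 × 10^-3 mol
n(ZnO) = 1.50 × 10^-3 mol (1:1 ratio)
mass of ZnO = 1.50 × 10^-3 × 81.38 = 0.122 g
% ZnO = 0.122 / 0.162 × 100 = 75.4 %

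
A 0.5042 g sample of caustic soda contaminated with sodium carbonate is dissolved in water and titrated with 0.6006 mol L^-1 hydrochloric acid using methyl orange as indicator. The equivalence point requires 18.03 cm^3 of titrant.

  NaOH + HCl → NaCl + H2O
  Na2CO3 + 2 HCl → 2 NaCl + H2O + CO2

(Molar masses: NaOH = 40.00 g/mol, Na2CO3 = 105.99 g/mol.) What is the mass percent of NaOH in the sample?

n(HCl) = 0.01803 × 0.6006 = 0.01083 mol
Let x = n(NaOH), y = n(Na2CO3).
Titrant: 1x + 2y = 0.01083;  mass: 40.00x + 105.99y = 0.5042
Solving, x = 5.362 × 10^-3 mol, y = 2.734 × 10^-3 mol
mass of NaOH = 5.362 × 10^-3 × 40.00 = 0.2145 g
% NaOH = 0.2145 / 0.5042 × 100 = 42.54 %

42.54 %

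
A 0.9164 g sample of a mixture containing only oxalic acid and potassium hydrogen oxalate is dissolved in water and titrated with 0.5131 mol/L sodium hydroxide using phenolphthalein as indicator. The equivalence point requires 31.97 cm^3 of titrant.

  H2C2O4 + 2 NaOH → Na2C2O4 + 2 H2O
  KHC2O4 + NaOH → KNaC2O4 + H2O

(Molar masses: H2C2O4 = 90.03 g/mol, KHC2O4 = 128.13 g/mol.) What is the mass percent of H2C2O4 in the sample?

n(NaOH) = 0.03197 × 0.5131 = 0.01640 mol
Let x = n(H2C2O4), y = n(KHC2O4).
Titrant: 2x + 1y = 0.01640;  mass: 90.03x + 128.13y = 0.9164
Solving, x = 7.131 × 10^-3 mol, y = 2.141 × 10^-3 mol
mass of H2C2O4 = 7.131 × 10^-3 × 90.03 = 0.6420 g
% H2C2O4 = 0.6420 / 0.9164 × 100 = 70.06 %

70.06 %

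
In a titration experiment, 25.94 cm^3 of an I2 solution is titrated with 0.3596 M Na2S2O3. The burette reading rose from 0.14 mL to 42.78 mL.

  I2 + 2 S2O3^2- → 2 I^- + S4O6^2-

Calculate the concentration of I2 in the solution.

n(Na2S2O3) = 0.04264 L × 0.3596 mol/L = 0.01533 mol
From the 1:2 mole ratio, n(I2) = 1/2 × 0.01533 = 7.667 × 10^-3 mol
[I2] = 7.667 × 10^-3 mol / 0.02594 L = 0.2956 mol/L

0.2956 M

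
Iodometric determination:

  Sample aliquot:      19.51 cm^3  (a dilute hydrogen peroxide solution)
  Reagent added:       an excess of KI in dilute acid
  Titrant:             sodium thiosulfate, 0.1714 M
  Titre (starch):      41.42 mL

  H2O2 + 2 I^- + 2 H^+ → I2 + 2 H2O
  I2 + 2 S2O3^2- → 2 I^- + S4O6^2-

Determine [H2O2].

n(S2O3^2-) = 0.04142 × 0.1714 = 7.099 × 10^-3 mol
n(I2) = n(S2O3^2-)/2 = 3.550 × 10^-3 mol
n(H2O2) in the aliquot = 3.550 × 10^-3 mol (1:1 ratio)
[H2O2] = 3.550 × 10^-3 / 0.01951 = 0.1819 mol/L

0.1819 M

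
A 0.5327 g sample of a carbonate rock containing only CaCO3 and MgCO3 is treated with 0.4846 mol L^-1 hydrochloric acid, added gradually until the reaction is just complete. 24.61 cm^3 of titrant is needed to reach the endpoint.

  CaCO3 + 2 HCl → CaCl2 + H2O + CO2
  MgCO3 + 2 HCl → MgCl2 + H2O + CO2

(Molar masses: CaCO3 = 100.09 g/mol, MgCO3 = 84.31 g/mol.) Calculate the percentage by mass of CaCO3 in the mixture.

35.67 %

n(HCl) = 0.02461 × 0.4846 = 0.01193 mol
Let x = n(CaCO3), y = n(MgCO3).
Titrant: 2x + 2y = 0.01193;  mass: 100.09x + 84.31y = 0.5327
Solving, x = 1.899 × 10^-3 mol, y = 4.064 × 10^-3 mol
mass of CaCO3 = 1.899 × 10^-3 × 100.09 = 0.1900 g
% CaCO3 = 0.1900 / 0.5327 × 100 = 35.67 %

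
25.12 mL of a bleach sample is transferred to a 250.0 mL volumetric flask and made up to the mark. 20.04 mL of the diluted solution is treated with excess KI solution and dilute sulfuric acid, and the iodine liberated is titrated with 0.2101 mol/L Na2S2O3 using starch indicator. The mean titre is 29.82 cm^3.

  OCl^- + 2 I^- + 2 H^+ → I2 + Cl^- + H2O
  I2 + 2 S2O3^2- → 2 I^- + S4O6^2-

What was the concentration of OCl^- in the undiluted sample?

1.556 mol/L

n(S2O3^2-) = 0.02982 × 0.2101 = 6.265 × 10^-3 mol
n(I2) = n(S2O3^2-)/2 = 3.133 × 10^-3 mol
n(OCl^-) in the aliquot = 3.133 × 10^-3 mol (1:1 ratio)
[OCl^-]_dilute = 3.133 × 10^-3 / 0.02004 = 0.1563 mol/L
[OCl^-]_original = 0.1563 × 250.0/25.12 = 1.556 mol/L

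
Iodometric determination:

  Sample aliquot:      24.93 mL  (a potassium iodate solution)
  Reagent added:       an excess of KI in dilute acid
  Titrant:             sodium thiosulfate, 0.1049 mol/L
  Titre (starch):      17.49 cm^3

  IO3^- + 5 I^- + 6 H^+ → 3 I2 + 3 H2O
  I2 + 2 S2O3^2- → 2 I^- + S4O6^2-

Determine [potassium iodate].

n(S2O3^2-) = 0.01749 × 0.1049 = 1.835 × 10^-3 mol
n(I2) = n(S2O3^2-)/2 = 9.174 × 10^-4 mol
From the 1:3 ratio, n(IO3^-) in the aliquot = 1/3 × 9.174 × 10^-4 = 3.058 × 10^-4 mol
[IO3^-] = 3.058 × 10^-4 / 0.02493 = 0.01227 mol/L

0.01227 mol/L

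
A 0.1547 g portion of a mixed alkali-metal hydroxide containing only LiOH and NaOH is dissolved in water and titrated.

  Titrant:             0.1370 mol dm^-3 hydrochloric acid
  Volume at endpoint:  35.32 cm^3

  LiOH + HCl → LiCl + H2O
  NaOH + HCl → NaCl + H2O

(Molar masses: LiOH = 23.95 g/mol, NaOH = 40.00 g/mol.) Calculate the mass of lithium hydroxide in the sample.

n(HCl) = 0.03532 × 0.1370 = 4.839 × 10^-3 mol
Let x = n(LiOH), y = n(NaOH).
Titrant: 1x + 1y = 4.839 × 10^-3;  mass: 23.95x + 40.00y = 0.1547
Solving, x = 2.421 × 10^-3 mol, y = 2.418 × 10^-3 mol
mass of LiOH = 2.421 × 10^-3 × 23.95 = 0.05798 g

0.05798 g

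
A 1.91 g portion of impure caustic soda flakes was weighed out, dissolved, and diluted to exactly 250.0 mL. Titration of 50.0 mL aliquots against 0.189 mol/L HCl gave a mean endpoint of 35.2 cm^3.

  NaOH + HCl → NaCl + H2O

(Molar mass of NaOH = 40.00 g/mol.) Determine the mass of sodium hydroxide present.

n(HCl) per titration = 0.0352 × 0.189 = 6.65 × 10^-3 mol
n(NaOH) in each aliquot = 6.65 × 10^-3 mol (1:1 ratio)
n(NaOH) in the whole flask = 6.65 × 10^-3 × 250.0/50.0 = 0.0333 mol
mass of NaOH = 0.0333 × 40.00 = 1.33 g

1.33 g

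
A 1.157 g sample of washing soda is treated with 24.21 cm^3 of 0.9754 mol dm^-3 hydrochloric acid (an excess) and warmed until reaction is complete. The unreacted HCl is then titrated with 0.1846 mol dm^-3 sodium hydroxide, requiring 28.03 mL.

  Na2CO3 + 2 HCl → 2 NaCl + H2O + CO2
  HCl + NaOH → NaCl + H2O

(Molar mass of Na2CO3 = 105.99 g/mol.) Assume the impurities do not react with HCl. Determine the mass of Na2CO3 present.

n(HCl) added = 0.02421 × 0.9754 = 0.02361 mol
n(NaOH) used in back-titration = 0.02803 × 0.1846 = 5.174 × 10^-3 mol
n(HCl) left over = 5.174 × 10^-3 mol (1:1 ratio)
n(HCl) consumed by analyte = 0.02361 − 5.174 × 10^-3 = 0.01844 mol
From the 1:2 ratio, n(Na2CO3) = 1/2 × 0.01844 = 9.220 × 10^-3 mol
mass of Na2CO3 = 9.220 × 10^-3 × 105.99 = 0.9772 g

0.9772 g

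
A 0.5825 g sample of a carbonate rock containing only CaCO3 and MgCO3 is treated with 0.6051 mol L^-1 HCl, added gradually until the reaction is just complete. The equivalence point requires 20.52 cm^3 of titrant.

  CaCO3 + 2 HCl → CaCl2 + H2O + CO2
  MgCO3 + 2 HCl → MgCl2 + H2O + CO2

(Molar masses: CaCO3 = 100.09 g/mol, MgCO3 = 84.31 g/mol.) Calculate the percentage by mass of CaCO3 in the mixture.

64.33 %

n(HCl) = 0.02052 × 0.6051 = 0.01242 mol
Let x = n(CaCO3), y = n(MgCO3).
Titrant: 2x + 2y = 0.01242;  mass: 100.09x + 84.31y = 0.5825
Solving, x = 3.744 × 10^-3 mol, y = 2.465 × 10^-3 mol
mass of CaCO3 = 3.744 × 10^-3 × 100.09 = 0.3747 g
% CaCO3 = 0.3747 / 0.5825 × 100 = 64.33 %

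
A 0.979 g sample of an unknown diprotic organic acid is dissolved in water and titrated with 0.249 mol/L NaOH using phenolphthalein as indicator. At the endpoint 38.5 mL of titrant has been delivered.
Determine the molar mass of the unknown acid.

204 g/mol

n(NaOH) = 0.0385 L × 0.249 mol/L = 9.59 × 10^-3 mol
From the 1:2 ratio, n(H2A) = 1/2 × 9.59 × 10^-3 = 4.79 × 10^-3 mol
M = m / n = 0.979 g / 4.79 × 10^-3 mol = 204 g/mol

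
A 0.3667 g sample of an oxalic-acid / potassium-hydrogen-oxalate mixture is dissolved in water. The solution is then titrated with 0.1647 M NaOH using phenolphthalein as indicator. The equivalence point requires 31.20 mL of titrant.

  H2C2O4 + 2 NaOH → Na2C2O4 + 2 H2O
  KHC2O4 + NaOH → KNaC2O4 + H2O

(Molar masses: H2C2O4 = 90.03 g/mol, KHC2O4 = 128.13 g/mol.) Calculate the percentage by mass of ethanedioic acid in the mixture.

n(NaOH) = 0.03120 × 0.1647 = 5.139 × 10^-3 mol
Let x = n(H2C2O4), y = n(KHC2O4).
Titrant: 2x + 1y = 5.139 × 10^-3;  mass: 90.03x + 128.13y = 0.3667
Solving, x = 1.755 × 10^-3 mol, y = 1.629 × 10^-3 mol
mass of H2C2O4 = 1.755 × 10^-3 × 90.03 = 0.1580 g
% H2C2O4 = 0.1580 / 0.3667 × 100 = 43.08 %

43.08 %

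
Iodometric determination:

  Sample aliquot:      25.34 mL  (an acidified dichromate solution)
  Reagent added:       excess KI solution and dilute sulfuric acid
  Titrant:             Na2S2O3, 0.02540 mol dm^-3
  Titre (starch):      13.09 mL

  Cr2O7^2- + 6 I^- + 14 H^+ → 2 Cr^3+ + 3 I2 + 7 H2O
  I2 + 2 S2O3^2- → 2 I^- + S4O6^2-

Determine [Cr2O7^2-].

0.002187 mol/L

n(S2O3^2-) = 0.01309 × 0.02540 = 3.325 × 10^-4 mol
n(I2) = n(S2O3^2-)/2 = 1.662 × 10^-4 mol
From the 1:3 ratio, n(Cr2O7^2-) in the aliquot = 1/3 × 1.662 × 10^-4 = 5.541 × 10^-5 mol
[Cr2O7^2-] = 5.541 × 10^-5 / 0.02534 = 0.002187 mol/L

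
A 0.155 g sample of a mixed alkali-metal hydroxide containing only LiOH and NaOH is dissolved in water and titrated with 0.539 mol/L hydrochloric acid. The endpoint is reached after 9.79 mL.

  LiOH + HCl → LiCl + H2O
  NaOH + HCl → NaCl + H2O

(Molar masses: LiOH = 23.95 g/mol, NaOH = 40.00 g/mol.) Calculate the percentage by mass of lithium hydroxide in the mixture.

n(HCl) = 0.00979 × 0.539 = 5.28 × 10^-3 mol
Let x = n(LiOH), y = n(NaOH).
Titrant: 1x + 1y = 5.28 × 10^-3;  mass: 23.95x + 40.00y = 0.155
Solving, x = 3.49 × 10^-3 mol, y = 1.78 × 10^-3 mol
mass of LiOH = 3.49 × 10^-3 × 23.95 = 0.0837 g
% LiOH = 0.0837 / 0.155 × 100 = 54.0 %

54.0 %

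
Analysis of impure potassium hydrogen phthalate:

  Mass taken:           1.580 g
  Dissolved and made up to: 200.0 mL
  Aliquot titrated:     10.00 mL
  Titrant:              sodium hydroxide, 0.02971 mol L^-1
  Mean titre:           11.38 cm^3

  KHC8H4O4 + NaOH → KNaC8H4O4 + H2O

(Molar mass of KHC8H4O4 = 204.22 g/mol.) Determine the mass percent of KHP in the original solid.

87.40 %

n(NaOH) per titration = 0.01138 × 0.02971 = 3.381 × 10^-4 mol
n(KHC8H4O4) in each aliquot = 3.381 × 10^-4 mol (1:1 ratio)
n(KHC8H4O4) in the whole flask = 3.381 × 10^-4 × 200.0/10.00 = 6.762 × 10^-3 mol
mass of KHC8H4O4 = 6.762 × 10^-3 × 204.22 = 1.381 g
% KHC8H4O4 = 1.381 / 1.580 × 100 = 87.40 %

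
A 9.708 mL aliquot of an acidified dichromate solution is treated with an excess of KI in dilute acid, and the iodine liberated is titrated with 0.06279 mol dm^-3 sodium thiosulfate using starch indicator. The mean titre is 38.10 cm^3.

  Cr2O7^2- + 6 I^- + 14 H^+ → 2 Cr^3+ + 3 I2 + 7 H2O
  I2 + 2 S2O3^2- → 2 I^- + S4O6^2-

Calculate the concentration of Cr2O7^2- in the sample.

0.04107 mol/L

n(S2O3^2-) = 0.03810 × 0.06279 = 2.392 × 10^-3 mol
n(I2) = n(S2O3^2-)/2 = 1.196 × 10^-3 mol
From the 1:3 ratio, n(Cr2O7^2-) in the aliquot = 1/3 × 1.196 × 10^-3 = 3.987 × 10^-4 mol
[Cr2O7^2-] = 3.987 × 10^-4 / 0.009708 = 0.04107 mol/L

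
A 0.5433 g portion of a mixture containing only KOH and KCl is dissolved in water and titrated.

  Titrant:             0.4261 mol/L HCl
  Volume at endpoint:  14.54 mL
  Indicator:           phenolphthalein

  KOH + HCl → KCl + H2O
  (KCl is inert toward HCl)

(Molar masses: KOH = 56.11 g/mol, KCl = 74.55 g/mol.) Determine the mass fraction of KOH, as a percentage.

63.98 %

n(HCl) = 0.01454 × 0.4261 = 6.195 × 10^-3 mol
Let x = n(KOH), y = n(KCl).
Titrant: 1x = 6.195 × 10^-3;  mass: 56.11x + 74.55y = 0.5433
Solving, x = 6.195 × 10^-3 mol, y = 2.625 × 10^-3 mol
mass of KOH = 6.195 × 10^-3 × 56.11 = 0.3476 g
% KOH = 0.3476 / 0.5433 × 100 = 63.98 %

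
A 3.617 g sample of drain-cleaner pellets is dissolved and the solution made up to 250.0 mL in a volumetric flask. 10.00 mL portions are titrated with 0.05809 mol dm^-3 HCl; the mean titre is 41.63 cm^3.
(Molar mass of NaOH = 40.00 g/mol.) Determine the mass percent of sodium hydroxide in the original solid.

NaOH + HCl → NaCl + H2O
n(HCl) per titration = 0.04163 × 0.05809 = 2.418 × 10^-3 mol
n(NaOH) in each aliquot = 2.418 × 10^-3 mol (1:1 ratio)
n(NaOH) in the whole flask = 2.418 × 10^-3 × 250.0/10.00 = 0.06046 mol
mass of NaOH = 0.06046 × 40.00 = 2.418 g
% NaOH = 2.418 / 3.617 × 100 = 66.86 %

66.86 %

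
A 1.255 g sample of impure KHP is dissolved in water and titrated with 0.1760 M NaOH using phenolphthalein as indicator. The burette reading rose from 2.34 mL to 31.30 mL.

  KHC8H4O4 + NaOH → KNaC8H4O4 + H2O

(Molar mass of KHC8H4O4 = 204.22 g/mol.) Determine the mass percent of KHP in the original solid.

n(NaOH) = 0.02896 L × 0.1760 mol/L = 5.097 × 10^-3 mol
n(KHC8H4O4) = 5.097 × 10^-3 mol (1:1 ratio)
mass of KHC8H4O4 = 5.097 × 10^-3 × 204.22 g/mol = 1.041 g
% KHC8H4O4 = 1.041 / 1.255 × 100 = 82.94 %

82.94 %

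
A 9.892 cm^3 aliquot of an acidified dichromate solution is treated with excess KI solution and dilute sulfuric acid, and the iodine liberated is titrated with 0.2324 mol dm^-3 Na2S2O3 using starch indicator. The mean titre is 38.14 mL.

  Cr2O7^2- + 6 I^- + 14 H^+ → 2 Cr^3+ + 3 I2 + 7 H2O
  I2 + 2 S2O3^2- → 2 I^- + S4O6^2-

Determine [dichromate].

0.1493 mol/L

n(S2O3^2-) = 0.03814 × 0.2324 = 8.864 × 10^-3 mol
n(I2) = n(S2O3^2-)/2 = 4.432 × 10^-3 mol
From the 1:3 ratio, n(Cr2O7^2-) in the aliquot = 1/3 × 4.432 × 10^-3 = 1.477 × 10^-3 mol
[Cr2O7^2-] = 1.477 × 10^-3 / 0.009892 = 0.1493 mol/L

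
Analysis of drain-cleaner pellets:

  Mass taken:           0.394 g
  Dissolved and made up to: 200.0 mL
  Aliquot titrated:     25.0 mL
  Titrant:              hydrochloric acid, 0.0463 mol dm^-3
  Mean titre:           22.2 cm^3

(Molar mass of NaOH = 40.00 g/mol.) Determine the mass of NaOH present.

0.329 g

NaOH + HCl → NaCl + H2O
n(HCl) per titration = 0.0222 × 0.0463 = 1.03 × 10^-3 mol
n(NaOH) in each aliquot = 1.03 × 10^-3 mol (1:1 ratio)
n(NaOH) in the whole flask = 1.03 × 10^-3 × 200.0/25.0 = 8.22 × 10^-3 mol
mass of NaOH = 8.22 × 10^-3 × 40.00 = 0.329 g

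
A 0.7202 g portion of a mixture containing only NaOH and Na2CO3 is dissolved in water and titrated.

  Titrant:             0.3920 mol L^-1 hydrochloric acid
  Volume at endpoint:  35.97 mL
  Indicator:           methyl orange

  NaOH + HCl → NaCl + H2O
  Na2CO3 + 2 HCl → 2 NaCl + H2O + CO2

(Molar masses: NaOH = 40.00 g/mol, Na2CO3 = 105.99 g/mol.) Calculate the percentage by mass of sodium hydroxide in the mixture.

n(HCl) = 0.03597 × 0.3920 = 0.01410 mol
Let x = n(NaOH), y = n(Na2CO3).
Titrant: 1x + 2y = 0.01410;  mass: 40.00x + 105.99y = 0.7202
Solving, x = 2.081 × 10^-3 mol, y = 6.010 × 10^-3 mol
mass of NaOH = 2.081 × 10^-3 × 40.00 = 0.08324 g
% NaOH = 0.08324 / 0.7202 × 100 = 11.56 %

11.56 %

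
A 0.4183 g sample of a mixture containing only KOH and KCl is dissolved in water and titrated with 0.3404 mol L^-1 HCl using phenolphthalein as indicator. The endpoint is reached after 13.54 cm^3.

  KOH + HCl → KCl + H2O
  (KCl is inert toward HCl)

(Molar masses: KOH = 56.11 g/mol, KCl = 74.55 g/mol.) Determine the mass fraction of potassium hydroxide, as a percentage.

61.82 %

n(HCl) = 0.01354 × 0.3404 = 4.609 × 10^-3 mol
Let x = n(KOH), y = n(KCl).
Titrant: 1x = 4.609 × 10^-3;  mass: 56.11x + 74.55y = 0.4183
Solving, x = 4.609 × 10^-3 mol, y = 2.142 × 10^-3 mol
mass of KOH = 4.609 × 10^-3 × 56.11 = 0.2586 g
% KOH = 0.2586 / 0.4183 × 100 = 61.82 %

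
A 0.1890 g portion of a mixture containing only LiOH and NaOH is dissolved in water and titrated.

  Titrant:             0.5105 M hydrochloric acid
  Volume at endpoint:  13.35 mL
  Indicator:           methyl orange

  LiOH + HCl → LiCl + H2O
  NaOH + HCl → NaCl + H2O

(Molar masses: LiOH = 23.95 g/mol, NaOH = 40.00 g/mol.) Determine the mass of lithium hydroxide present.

n(HCl) = 0.01335 × 0.5105 = 6.815 × 10^-3 mol
Let x = n(LiOH), y = n(NaOH).
Titrant: 1x + 1y = 6.815 × 10^-3;  mass: 23.95x + 40.00y = 0.1890
Solving, x = 5.209 × 10^-3 mol, y = 1.606 × 10^-3 mol
mass of LiOH = 5.209 × 10^-3 × 23.95 = 0.1248 g

0.1248 g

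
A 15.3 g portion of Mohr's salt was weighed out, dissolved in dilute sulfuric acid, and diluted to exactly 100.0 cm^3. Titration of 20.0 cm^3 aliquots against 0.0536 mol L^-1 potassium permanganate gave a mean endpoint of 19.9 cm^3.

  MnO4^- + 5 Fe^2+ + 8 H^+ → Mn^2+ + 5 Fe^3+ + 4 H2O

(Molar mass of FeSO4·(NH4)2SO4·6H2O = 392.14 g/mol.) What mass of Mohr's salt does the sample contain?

10.5 g

n(KMnO4) per titration = 0.0199 × 0.0536 = 1.07 × 10^-3 mol
From the 5:1 ratio, n(FeSO4·(NH4)2SO4·6H2O) in each aliquot = 5/1 × 1.07 × 10^-3 = 5.33 × 10^-3 mol
n(FeSO4·(NH4)2SO4·6H2O) in the whole flask = 5.33 × 10^-3 × 100.0/20.0 = 0.0267 mol
mass of FeSO4·(NH4)2SO4·6H2O = 0.0267 × 392.14 = 10.5 g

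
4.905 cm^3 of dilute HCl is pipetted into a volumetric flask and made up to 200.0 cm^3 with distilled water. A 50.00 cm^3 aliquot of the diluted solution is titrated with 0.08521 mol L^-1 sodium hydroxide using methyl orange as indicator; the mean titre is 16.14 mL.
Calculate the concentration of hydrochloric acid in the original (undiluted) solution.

1.122 mol/L

HCl + NaOH → NaCl + H2O
n(NaOH) = 0.01614 × 0.08521 = 1.375 × 10^-3 mol
n(HCl) in the aliquot = 1.375 × 10^-3 mol (1:1 ratio)
[HCl]_dilute = 1.375 × 10^-3 / 0.05000 = 0.02751 mol/L
Dilution factor = 200.0 / 4.905 = 40.77
[HCl]_stock = 0.02751 × 40.77 = 1.122 mol/L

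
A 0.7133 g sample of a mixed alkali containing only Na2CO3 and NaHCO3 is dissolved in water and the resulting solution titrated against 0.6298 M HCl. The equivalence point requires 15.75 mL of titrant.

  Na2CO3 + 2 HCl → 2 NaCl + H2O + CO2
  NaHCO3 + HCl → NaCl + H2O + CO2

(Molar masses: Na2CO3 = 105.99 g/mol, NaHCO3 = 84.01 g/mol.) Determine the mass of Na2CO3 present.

n(HCl) = 0.01575 × 0.6298 = 9.919 × 10^-3 mol
Let x = n(Na2CO3), y = n(NaHCO3).
Titrant: 2x + 1y = 9.919 × 10^-3;  mass: 105.99x + 84.01y = 0.7133
Solving, x = 1.935 × 10^-3 mol, y = 6.049 × 10^-3 mol
mass of Na2CO3 = 1.935 × 10^-3 × 105.99 = 0.2051 g

0.2051 g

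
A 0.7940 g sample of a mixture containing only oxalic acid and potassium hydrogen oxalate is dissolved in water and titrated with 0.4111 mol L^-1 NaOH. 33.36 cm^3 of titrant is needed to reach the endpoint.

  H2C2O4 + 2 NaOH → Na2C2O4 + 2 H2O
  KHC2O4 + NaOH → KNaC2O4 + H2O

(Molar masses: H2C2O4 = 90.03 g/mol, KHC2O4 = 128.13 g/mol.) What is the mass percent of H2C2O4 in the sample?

65.70 %

n(NaOH) = 0.03336 × 0.4111 = 0.01371 mol
Let x = n(H2C2O4), y = n(KHC2O4).
Titrant: 2x + 1y = 0.01371;  mass: 90.03x + 128.13y = 0.7940
Solving, x = 5.794 × 10^-3 mol, y = 2.125 × 10^-3 mol
mass of H2C2O4 = 5.794 × 10^-3 × 90.03 = 0.5217 g
% H2C2O4 = 0.5217 / 0.7940 × 100 = 65.70 %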